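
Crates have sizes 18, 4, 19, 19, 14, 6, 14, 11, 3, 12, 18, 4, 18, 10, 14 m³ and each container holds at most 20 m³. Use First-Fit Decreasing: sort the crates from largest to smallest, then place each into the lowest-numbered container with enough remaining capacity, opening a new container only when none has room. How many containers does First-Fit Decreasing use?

Sorted descending: 19, 19, 18, 18, 18, 14, 14, 14, 12, 11, 10, 6, 4, 4, 3.
19 m³ → container 1 (remaining 1 m³)
19 m³ → container 2 (remaining 1 m³)
18 m³ → container 3 (remaining 2 m³)
18 m³ → container 4 (remaining 2 m³)
18 m³ → container 5 (remaining 2 m³)
14 m³ → container 6 (remaining 6 m³)
14 m³ → container 7 (remaining 6 m³)
14 m³ → container 8 (remaining 6 m³)
12 m³ → container 9 (remaining 8 m³)
11 m³ → container 10 (remaining 9 m³)
10 m³ → container 11 (remaining 10 m³)
6 m³ → container 6 (remaining 0 m³)
4 m³ → container 7 (remaining 2 m³)
4 m³ → container 8 (remaining 2 m³)
3 m³ → container 9 (remaining 5 m³)

11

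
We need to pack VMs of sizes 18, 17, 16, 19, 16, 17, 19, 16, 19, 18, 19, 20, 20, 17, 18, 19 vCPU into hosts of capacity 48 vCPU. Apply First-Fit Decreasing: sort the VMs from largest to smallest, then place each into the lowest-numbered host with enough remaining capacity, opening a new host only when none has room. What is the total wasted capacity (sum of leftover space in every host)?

Sorted descending: 20, 20, 19, 19, 19, 19, 19, 18, 18, 18, 17, 17, 17, 16, 16, 16.
Put 20 vCPU in host 1; 28 vCPU remain.
Put 20 vCPU in host 1; 8 vCPU remain.
Put 19 vCPU in host 2; 29 vCPU remain.
Put 19 vCPU in host 2; 10 vCPU remain.
Put 19 vCPU in host 3; 29 vCPU remain.
Put 19 vCPU in host 3; 10 vCPU remain.
Put 19 vCPU in host 4; 29 vCPU remain.
Put 18 vCPU in host 4; 11 vCPU remain.
Put 18 vCPU in host 5; 30 vCPU remain.
Put 18 vCPU in host 5; 12 vCPU remain.
Put 17 vCPU in host 6; 31 vCPU remain.
Put 17 vCPU in host 6; 14 vCPU remain.
Put 17 vCPU in host 7; 31 vCPU remain.
Put 16 vCPU in host 7; 15 vCPU remain.
Put 16 vCPU in host 8; 32 vCPU remain.
Put 16 vCPU in host 8; 16 vCPU remain.
8 hosts × 48 vCPU = 384 vCPU; used 288 vCPU; unused 96 vCPU.

96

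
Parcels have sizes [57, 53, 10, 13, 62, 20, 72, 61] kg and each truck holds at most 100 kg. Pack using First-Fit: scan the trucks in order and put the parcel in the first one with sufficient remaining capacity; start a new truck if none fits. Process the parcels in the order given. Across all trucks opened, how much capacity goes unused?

152

truck 1: place 57 kg, 43 kg left
truck 2: place 53 kg, 47 kg left
truck 1: place 10 kg, 33 kg left
truck 1: place 13 kg, 20 kg left
truck 3: place 62 kg, 38 kg left
truck 1: place 20 kg, 0 kg left
truck 4: place 72 kg, 28 kg left
truck 5: place 61 kg, 39 kg left
5 trucks × 100 kg = 500 kg; used 348 kg; unused 152 kg.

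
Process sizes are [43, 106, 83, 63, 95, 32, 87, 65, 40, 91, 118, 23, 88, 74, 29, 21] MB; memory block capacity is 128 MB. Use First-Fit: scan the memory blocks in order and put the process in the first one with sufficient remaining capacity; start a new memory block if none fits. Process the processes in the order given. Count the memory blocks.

10

Put 43 MB in memory block 1; 85 MB remain.
Put 106 MB in memory block 2; 22 MB remain.
Put 83 MB in memory block 1; 2 MB remain.
Put 63 MB in memory block 3; 65 MB remain.
Put 95 MB in memory block 4; 33 MB remain.
Put 32 MB in memory block 3; 33 MB remain.
Put 87 MB in memory block 5; 41 MB remain.
Put 65 MB in memory block 6; 63 MB remain.
Put 40 MB in memory block 5; 1 MB remain.
Put 91 MB in memory block 7; 37 MB remain.
Put 118 MB in memory block 8; 10 MB remain.
Put 23 MB in memory block 3; 10 MB remain.
Put 88 MB in memory block 9; 40 MB remain.
Put 74 MB in memory block 10; 54 MB remain.
Put 29 MB in memory block 4; 4 MB remain.
Put 21 MB in memory block 2; 1 MB remain.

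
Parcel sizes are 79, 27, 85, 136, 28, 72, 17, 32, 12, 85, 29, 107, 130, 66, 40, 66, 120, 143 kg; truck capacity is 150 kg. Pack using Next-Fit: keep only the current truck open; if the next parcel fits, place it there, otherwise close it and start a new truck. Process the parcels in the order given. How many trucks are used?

79 kg → truck 1 (remaining 71 kg)
27 kg → truck 1 (remaining 44 kg)
85 kg → truck 2 (remaining 65 kg)
136 kg → truck 3 (remaining 14 kg)
28 kg → truck 4 (remaining 122 kg)
72 kg → truck 4 (remaining 50 kg)
17 kg → truck 4 (remaining 33 kg)
32 kg → truck 4 (remaining 1 kg)
12 kg → truck 5 (remaining 138 kg)
85 kg → truck 5 (remaining 53 kg)
29 kg → truck 5 (remaining 24 kg)
107 kg → truck 6 (remaining 43 kg)
130 kg → truck 7 (remaining 20 kg)
66 kg → truck 8 (remaining 84 kg)
40 kg → truck 8 (remaining 44 kg)
66 kg → truck 9 (remaining 84 kg)
120 kg → truck 10 (remaining 30 kg)
143 kg → truck 11 (remaining 7 kg)

11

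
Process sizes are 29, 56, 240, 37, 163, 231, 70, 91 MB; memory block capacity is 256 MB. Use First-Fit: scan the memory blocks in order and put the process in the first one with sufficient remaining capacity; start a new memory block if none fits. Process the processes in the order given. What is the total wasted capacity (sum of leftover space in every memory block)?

107

Put 29 MB in memory block 1; 227 MB remain.
Put 56 MB in memory block 1; 171 MB remain.
Put 240 MB in memory block 2; 16 MB remain.
Put 37 MB in memory block 1; 134 MB remain.
Put 163 MB in memory block 3; 93 MB remain.
Put 231 MB in memory block 4; 25 MB remain.
Put 70 MB in memory block 1; 64 MB remain.
Put 91 MB in memory block 3; 2 MB remain.
4 memory blocks × 256 MB = 1024 MB; used 917 MB; unused 107 MB.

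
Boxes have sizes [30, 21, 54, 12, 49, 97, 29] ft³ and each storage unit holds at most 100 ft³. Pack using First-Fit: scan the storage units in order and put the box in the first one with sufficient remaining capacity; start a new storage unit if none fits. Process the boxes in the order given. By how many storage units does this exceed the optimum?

1

First-Fit: [30,21,12,29] [54] [49] [97] → 4 storage units.
Total size 292 ft³; any packing needs at least ⌈292/100⌉ = 3 storage units.
An optimal packing achieves that bound: [97] [54,30,12] [49,29,21] → 3 storage units.
Excess: 4 − 3 = 1.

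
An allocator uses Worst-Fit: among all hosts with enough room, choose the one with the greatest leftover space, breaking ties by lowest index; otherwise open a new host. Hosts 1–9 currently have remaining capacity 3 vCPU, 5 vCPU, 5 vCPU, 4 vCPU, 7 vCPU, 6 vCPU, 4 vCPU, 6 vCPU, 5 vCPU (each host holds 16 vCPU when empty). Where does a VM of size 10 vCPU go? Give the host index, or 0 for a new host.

No host has ≥ 10 vCPU free, so a new host is opened.

0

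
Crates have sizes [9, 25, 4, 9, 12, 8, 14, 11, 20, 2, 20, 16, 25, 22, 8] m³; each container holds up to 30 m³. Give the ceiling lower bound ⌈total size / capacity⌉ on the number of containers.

Total size = 9 + 25 + 4 + 9 + 12 + 8 + 14 + 11 + 20 + 2 + 20 + 16 + 25 + 22 + 8 = 205 m³.
⌈205 / 30⌉ = 7.

7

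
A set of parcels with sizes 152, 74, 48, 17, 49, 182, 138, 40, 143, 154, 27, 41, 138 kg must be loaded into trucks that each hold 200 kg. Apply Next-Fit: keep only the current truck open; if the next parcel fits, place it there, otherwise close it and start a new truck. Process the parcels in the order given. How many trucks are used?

7 trucks

152 kg → truck 1 (remaining 48 kg)
74 kg → truck 2 (remaining 126 kg)
48 kg → truck 2 (remaining 78 kg)
17 kg → truck 2 (remaining 61 kg)
49 kg → truck 2 (remaining 12 kg)
182 kg → truck 3 (remaining 18 kg)
138 kg → truck 4 (remaining 62 kg)
40 kg → truck 4 (remaining 22 kg)
143 kg → truck 5 (remaining 57 kg)
154 kg → truck 6 (remaining 46 kg)
27 kg → truck 6 (remaining 19 kg)
41 kg → truck 7 (remaining 159 kg)
138 kg → truck 7 (remaining 21 kg)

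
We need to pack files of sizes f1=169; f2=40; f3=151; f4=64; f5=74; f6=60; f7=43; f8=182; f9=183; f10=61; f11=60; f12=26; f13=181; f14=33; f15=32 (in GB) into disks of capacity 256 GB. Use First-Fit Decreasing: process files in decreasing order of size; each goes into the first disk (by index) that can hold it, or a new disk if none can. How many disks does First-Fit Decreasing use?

Sorted descending: 183, 182, 181, 169, 151, 74, 64, 61, 60, 60, 43, 40, 33, 32, 26.
Put 183 GB in disk 1; 73 GB remain.
Put 182 GB in disk 2; 74 GB remain.
Put 181 GB in disk 3; 75 GB remain.
Put 169 GB in disk 4; 87 GB remain.
Put 151 GB in disk 5; 105 GB remain.
Put 74 GB in disk 2; 0 GB remain.
Put 64 GB in disk 1; 9 GB remain.
Put 61 GB in disk 3; 14 GB remain.
Put 60 GB in disk 4; 27 GB remain.
Put 60 GB in disk 5; 45 GB remain.
Put 43 GB in disk 5; 2 GB remain.
Put 40 GB in disk 6; 216 GB remain.
Put 33 GB in disk 6; 183 GB remain.
Put 32 GB in disk 6; 151 GB remain.
Put 26 GB in disk 4; 1 GB remain.
Final disks: [183,64] [182,74] [181,61] [169,60,26] [151,60,43] [40,33,32].

6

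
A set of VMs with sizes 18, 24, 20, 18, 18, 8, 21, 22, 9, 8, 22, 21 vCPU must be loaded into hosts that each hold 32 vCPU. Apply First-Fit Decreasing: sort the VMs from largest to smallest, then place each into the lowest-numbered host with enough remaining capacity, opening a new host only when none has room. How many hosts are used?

Sorted descending: 24, 22, 22, 21, 21, 20, 18, 18, 18, 9, 8, 8.
24 vCPU → host 1 (remaining 8 vCPU)
22 vCPU → host 2 (remaining 10 vCPU)
22 vCPU → host 3 (remaining 10 vCPU)
21 vCPU → host 4 (remaining 11 vCPU)
21 vCPU → host 5 (remaining 11 vCPU)
20 vCPU → host 6 (remaining 12 vCPU)
18 vCPU → host 7 (remaining 14 vCPU)
18 vCPU → host 8 (remaining 14 vCPU)
18 vCPU → host 9 (remaining 14 vCPU)
9 vCPU → host 2 (remaining 1 vCPU)
8 vCPU → host 1 (remaining 0 vCPU)
8 vCPU → host 3 (remaining 2 vCPU)

9 hosts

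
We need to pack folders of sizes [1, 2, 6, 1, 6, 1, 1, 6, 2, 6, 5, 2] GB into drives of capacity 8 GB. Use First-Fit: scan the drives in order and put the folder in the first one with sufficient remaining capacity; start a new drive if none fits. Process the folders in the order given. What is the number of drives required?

1 GB → drive 1 (remaining 7 GB)
2 GB → drive 1 (remaining 5 GB)
6 GB → drive 2 (remaining 2 GB)
1 GB → drive 1 (remaining 4 GB)
6 GB → drive 3 (remaining 2 GB)
1 GB → drive 1 (remaining 3 GB)
1 GB → drive 1 (remaining 2 GB)
6 GB → drive 4 (remaining 2 GB)
2 GB → drive 1 (remaining 0 GB)
6 GB → drive 5 (remaining 2 GB)
5 GB → drive 6 (remaining 3 GB)
2 GB → drive 2 (remaining 0 GB)

6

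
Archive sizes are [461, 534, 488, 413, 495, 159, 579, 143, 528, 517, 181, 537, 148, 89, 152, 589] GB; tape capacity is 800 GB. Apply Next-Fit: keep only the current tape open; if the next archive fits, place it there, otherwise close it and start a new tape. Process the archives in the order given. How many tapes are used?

10 tapes

tape 1: place 461 GB, 339 GB left
tape 2: place 534 GB, 266 GB left
tape 3: place 488 GB, 312 GB left
tape 4: place 413 GB, 387 GB left
tape 5: place 495 GB, 305 GB left
tape 5: place 159 GB, 146 GB left
tape 6: place 579 GB, 221 GB left
tape 6: place 143 GB, 78 GB left
tape 7: place 528 GB, 272 GB left
tape 8: place 517 GB, 283 GB left
tape 8: place 181 GB, 102 GB left
tape 9: place 537 GB, 263 GB left
tape 9: place 148 GB, 115 GB left
tape 9: place 89 GB, 26 GB left
tape 10: place 152 GB, 648 GB left
tape 10: place 589 GB, 59 GB left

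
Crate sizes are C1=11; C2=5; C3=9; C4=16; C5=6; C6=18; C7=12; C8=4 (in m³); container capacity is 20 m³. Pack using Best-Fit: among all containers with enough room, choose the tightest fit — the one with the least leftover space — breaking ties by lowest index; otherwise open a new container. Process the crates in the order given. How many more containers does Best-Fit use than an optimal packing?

0

Best-Fit: [11,5,4] [9,6] [16] [18] [12] → 5 containers.
Total size 81 m³; any packing needs at least ⌈81/20⌉ = 5 containers.
So 5 is already optimal.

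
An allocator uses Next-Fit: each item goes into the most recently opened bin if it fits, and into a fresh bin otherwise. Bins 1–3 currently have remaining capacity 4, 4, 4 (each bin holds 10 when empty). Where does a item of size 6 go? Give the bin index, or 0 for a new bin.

Next-Fit only looks at bin 3, which has 4 free.
6 does not fit, so a new bin is opened.

0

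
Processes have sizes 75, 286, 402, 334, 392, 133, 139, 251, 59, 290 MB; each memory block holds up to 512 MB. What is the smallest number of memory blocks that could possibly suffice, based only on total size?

5

Total size = 75 + 286 + 402 + 334 + 392 + 133 + 139 + 251 + 59 + 290 = 2361 MB.
⌈2361 / 512⌉ = 5.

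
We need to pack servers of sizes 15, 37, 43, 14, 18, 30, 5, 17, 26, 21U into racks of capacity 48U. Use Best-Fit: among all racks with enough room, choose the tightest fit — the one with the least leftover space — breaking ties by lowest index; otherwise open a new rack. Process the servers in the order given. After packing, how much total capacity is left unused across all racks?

14

15U → rack 1 (remaining 33U)
37U → rack 2 (remaining 11U)
43U → rack 3 (remaining 5U)
14U → rack 1 (remaining 19U)
18U → rack 1 (remaining 1U)
30U → rack 4 (remaining 18U)
5U → rack 3 (remaining 0U)
17U → rack 4 (remaining 1U)
26U → rack 5 (remaining 22U)
21U → rack 5 (remaining 1U)
5 racks × 48U = 240U; used 226U; unused 14U.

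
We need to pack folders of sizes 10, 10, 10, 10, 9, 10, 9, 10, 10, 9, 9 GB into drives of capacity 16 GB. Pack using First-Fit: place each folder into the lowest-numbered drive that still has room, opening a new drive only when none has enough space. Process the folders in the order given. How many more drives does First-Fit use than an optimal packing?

First-Fit: [10] [10] [10] [10] [9] [10] [9] [10] [10] [9] [9] → 11 drives.
11 folders exceed 8 GB (half the capacity), and no two of those can share a drive, so at least 11 drives are needed.
So 11 is already optimal.

0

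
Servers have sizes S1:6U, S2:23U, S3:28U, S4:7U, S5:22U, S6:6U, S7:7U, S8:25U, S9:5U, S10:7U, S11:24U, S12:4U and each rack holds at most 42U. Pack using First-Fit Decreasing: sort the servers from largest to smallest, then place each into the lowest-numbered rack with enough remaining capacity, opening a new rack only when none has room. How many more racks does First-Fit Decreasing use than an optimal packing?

0

First-Fit Decreasing: [28,7,7] [25,7,6,4] [24,6,5] [23] [22] → 5 racks.
5 servers exceed 21U (half the capacity), and no two of those can share a rack, so at least 5 racks are needed.
So 5 is already optimal.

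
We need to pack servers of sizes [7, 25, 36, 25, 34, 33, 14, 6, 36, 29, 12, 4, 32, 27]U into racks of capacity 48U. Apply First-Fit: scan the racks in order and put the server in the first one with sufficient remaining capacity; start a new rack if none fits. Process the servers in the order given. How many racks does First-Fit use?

9 racks

Put 7U in rack 1; 41U remain.
Put 25U in rack 1; 16U remain.
Put 36U in rack 2; 12U remain.
Put 25U in rack 3; 23U remain.
Put 34U in rack 4; 14U remain.
Put 33U in rack 5; 15U remain.
Put 14U in rack 1; 2U remain.
Put 6U in rack 2; 6U remain.
Put 36U in rack 6; 12U remain.
Put 29U in rack 7; 19U remain.
Put 12U in rack 3; 11U remain.
Put 4U in rack 2; 2U remain.
Put 32U in rack 8; 16U remain.
Put 27U in rack 9; 21U remain.
Final racks: [7,25,14] [36,6,4] [25,12] [34] [33] [36] [29] [32] [27].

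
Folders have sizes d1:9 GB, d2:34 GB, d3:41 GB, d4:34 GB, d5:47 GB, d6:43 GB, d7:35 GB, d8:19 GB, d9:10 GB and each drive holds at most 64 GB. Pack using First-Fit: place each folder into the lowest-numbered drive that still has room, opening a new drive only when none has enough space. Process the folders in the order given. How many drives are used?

6 drives

drive 1: place d1 (9 GB), 55 GB left
drive 1: place d2 (34 GB), 21 GB left
drive 2: place d3 (41 GB), 23 GB left
drive 3: place d4 (34 GB), 30 GB left
drive 4: place d5 (47 GB), 17 GB left
drive 5: place d6 (43 GB), 21 GB left
drive 6: place d7 (35 GB), 29 GB left
drive 1: place d8 (19 GB), 2 GB left
drive 2: place d9 (10 GB), 13 GB left
Final drives: [9,34,19] [41,10] [34] [47] [43] [35].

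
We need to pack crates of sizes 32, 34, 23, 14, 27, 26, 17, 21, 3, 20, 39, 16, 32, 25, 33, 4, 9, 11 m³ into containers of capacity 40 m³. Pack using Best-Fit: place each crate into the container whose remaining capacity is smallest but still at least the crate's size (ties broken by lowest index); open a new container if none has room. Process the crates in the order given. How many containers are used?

32 m³ → container 1 (remaining 8 m³)
34 m³ → container 2 (remaining 6 m³)
23 m³ → container 3 (remaining 17 m³)
14 m³ → container 3 (remaining 3 m³)
27 m³ → container 4 (remaining 13 m³)
26 m³ → container 5 (remaining 14 m³)
17 m³ → container 6 (remaining 23 m³)
21 m³ → container 6 (remaining 2 m³)
3 m³ → container 3 (remaining 0 m³)
20 m³ → container 7 (remaining 20 m³)
39 m³ → container 8 (remaining 1 m³)
16 m³ → container 7 (remaining 4 m³)
32 m³ → container 9 (remaining 8 m³)
25 m³ → container 10 (remaining 15 m³)
33 m³ → container 11 (remaining 7 m³)
4 m³ → container 7 (remaining 0 m³)
9 m³ → container 4 (remaining 4 m³)
11 m³ → container 5 (remaining 3 m³)

11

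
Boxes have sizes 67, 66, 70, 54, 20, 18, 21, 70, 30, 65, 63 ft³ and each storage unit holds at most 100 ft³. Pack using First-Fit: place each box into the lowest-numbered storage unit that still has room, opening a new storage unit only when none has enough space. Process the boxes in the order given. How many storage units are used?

7

67 ft³ → storage unit 1 (remaining 33 ft³)
66 ft³ → storage unit 2 (remaining 34 ft³)
70 ft³ → storage unit 3 (remaining 30 ft³)
54 ft³ → storage unit 4 (remaining 46 ft³)
20 ft³ → storage unit 1 (remaining 13 ft³)
18 ft³ → storage unit 2 (remaining 16 ft³)
21 ft³ → storage unit 3 (remaining 9 ft³)
70 ft³ → storage unit 5 (remaining 30 ft³)
30 ft³ → storage unit 4 (remaining 16 ft³)
65 ft³ → storage unit 6 (remaining 35 ft³)
63 ft³ → storage unit 7 (remaining 37 ft³)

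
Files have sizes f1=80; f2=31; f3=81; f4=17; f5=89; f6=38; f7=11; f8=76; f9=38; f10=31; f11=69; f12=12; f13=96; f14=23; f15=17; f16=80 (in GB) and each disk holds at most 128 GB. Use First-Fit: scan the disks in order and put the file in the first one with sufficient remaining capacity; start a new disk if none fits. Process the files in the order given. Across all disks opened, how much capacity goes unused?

107

f1 (80 GB) → disk 1 (remaining 48 GB)
f2 (31 GB) → disk 1 (remaining 17 GB)
f3 (81 GB) → disk 2 (remaining 47 GB)
f4 (17 GB) → disk 1 (remaining 0 GB)
f5 (89 GB) → disk 3 (remaining 39 GB)
f6 (38 GB) → disk 2 (remaining 9 GB)
f7 (11 GB) → disk 3 (remaining 28 GB)
f8 (76 GB) → disk 4 (remaining 52 GB)
f9 (38 GB) → disk 4 (remaining 14 GB)
f10 (31 GB) → disk 5 (remaining 97 GB)
f11 (69 GB) → disk 5 (remaining 28 GB)
f12 (12 GB) → disk 3 (remaining 16 GB)
f13 (96 GB) → disk 6 (remaining 32 GB)
f14 (23 GB) → disk 5 (remaining 5 GB)
f15 (17 GB) → disk 6 (remaining 15 GB)
f16 (80 GB) → disk 7 (remaining 48 GB)
7 disks × 128 GB = 896 GB; used 789 GB; unused 107 GB.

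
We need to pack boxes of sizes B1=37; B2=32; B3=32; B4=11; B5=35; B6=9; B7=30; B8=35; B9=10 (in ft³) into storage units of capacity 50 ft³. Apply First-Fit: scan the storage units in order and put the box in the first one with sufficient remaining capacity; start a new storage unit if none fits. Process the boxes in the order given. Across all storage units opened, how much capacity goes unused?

69

storage unit 1: place B1 (37 ft³), 13 ft³ left
storage unit 2: place B2 (32 ft³), 18 ft³ left
storage unit 3: place B3 (32 ft³), 18 ft³ left
storage unit 1: place B4 (11 ft³), 2 ft³ left
storage unit 4: place B5 (35 ft³), 15 ft³ left
storage unit 2: place B6 (9 ft³), 9 ft³ left
storage unit 5: place B7 (30 ft³), 20 ft³ left
storage unit 6: place B8 (35 ft³), 15 ft³ left
storage unit 3: place B9 (10 ft³), 8 ft³ left
6 storage units × 50 ft³ = 300 ft³; used 231 ft³; unused 69 ft³.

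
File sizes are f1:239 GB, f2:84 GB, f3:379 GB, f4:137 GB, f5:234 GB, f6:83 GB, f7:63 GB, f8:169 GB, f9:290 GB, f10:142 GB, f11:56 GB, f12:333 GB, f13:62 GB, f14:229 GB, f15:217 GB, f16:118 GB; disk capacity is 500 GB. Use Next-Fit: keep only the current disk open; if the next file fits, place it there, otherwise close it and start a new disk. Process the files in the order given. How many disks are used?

Put f1 (239 GB) in disk 1; 261 GB remain.
Put f2 (84 GB) in disk 1; 177 GB remain.
Put f3 (379 GB) in disk 2; 121 GB remain.
Put f4 (137 GB) in disk 3; 363 GB remain.
Put f5 (234 GB) in disk 3; 129 GB remain.
Put f6 (83 GB) in disk 3; 46 GB remain.
Put f7 (63 GB) in disk 4; 437 GB remain.
Put f8 (169 GB) in disk 4; 268 GB remain.
Put f9 (290 GB) in disk 5; 210 GB remain.
Put f10 (142 GB) in disk 5; 68 GB remain.
Put f11 (56 GB) in disk 5; 12 GB remain.
Put f12 (333 GB) in disk 6; 167 GB remain.
Put f13 (62 GB) in disk 6; 105 GB remain.
Put f14 (229 GB) in disk 7; 271 GB remain.
Put f15 (217 GB) in disk 7; 54 GB remain.
Put f16 (118 GB) in disk 8; 382 GB remain.
Final disks: [239,84] [379] [137,234,83] [63,169] [290,142,56] [333,62] [229,217] [118].

8 disks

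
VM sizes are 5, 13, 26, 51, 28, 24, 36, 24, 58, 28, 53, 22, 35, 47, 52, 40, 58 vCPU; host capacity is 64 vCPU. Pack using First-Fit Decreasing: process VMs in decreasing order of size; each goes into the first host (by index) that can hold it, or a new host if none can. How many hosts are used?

11

Sorted descending: 58, 58, 53, 52, 51, 47, 40, 36, 35, 28, 28, 26, 24, 24, 22, 13, 5.
Put 58 vCPU in host 1; 6 vCPU remain.
Put 58 vCPU in host 2; 6 vCPU remain.
Put 53 vCPU in host 3; 11 vCPU remain.
Put 52 vCPU in host 4; 12 vCPU remain.
Put 51 vCPU in host 5; 13 vCPU remain.
Put 47 vCPU in host 6; 17 vCPU remain.
Put 40 vCPU in host 7; 24 vCPU remain.
Put 36 vCPU in host 8; 28 vCPU remain.
Put 35 vCPU in host 9; 29 vCPU remain.
Put 28 vCPU in host 8; 0 vCPU remain.
Put 28 vCPU in host 9; 1 vCPU remain.
Put 26 vCPU in host 10; 38 vCPU remain.
Put 24 vCPU in host 7; 0 vCPU remain.
Put 24 vCPU in host 10; 14 vCPU remain.
Put 22 vCPU in host 11; 42 vCPU remain.
Put 13 vCPU in host 5; 0 vCPU remain.
Put 5 vCPU in host 1; 1 vCPU remain.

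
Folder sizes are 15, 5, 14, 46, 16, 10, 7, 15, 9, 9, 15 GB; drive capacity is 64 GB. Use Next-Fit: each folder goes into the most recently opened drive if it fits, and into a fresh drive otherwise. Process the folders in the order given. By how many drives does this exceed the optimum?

1

Next-Fit: [15,5,14] [46,16] [10,7,15,9,9] [15] → 4 drives.
Total size 161 GB; any packing needs at least ⌈161/64⌉ = 3 drives.
An optimal packing achieves that bound: [46,16] [15,15,15,14,5] [10,9,9,7] → 3 drives.
Excess: 4 − 3 = 1.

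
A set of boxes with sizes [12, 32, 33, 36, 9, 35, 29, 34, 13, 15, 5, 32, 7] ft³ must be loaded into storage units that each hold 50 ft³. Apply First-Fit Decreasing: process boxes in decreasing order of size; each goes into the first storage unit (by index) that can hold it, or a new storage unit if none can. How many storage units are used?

Sorted descending: 36, 35, 34, 33, 32, 32, 29, 15, 13, 12, 9, 7, 5.
storage unit 1: place 36 ft³, 14 ft³ left
storage unit 2: place 35 ft³, 15 ft³ left
storage unit 3: place 34 ft³, 16 ft³ left
storage unit 4: place 33 ft³, 17 ft³ left
storage unit 5: place 32 ft³, 18 ft³ left
storage unit 6: place 32 ft³, 18 ft³ left
storage unit 7: place 29 ft³, 21 ft³ left
storage unit 2: place 15 ft³, 0 ft³ left
storage unit 1: place 13 ft³, 1 ft³ left
storage unit 3: place 12 ft³, 4 ft³ left
storage unit 4: place 9 ft³, 8 ft³ left
storage unit 4: place 7 ft³, 1 ft³ left
storage unit 5: place 5 ft³, 13 ft³ left
Final storage units: [36,13] [35,15] [34,12] [33,9,7] [32,5] [32] [29].

7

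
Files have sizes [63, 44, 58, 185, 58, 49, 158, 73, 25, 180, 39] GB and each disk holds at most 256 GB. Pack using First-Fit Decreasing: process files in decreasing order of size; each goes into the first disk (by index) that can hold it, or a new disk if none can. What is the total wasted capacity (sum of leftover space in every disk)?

92

Sorted descending: 185, 180, 158, 73, 63, 58, 58, 49, 44, 39, 25.
185 GB → disk 1 (remaining 71 GB)
180 GB → disk 2 (remaining 76 GB)
158 GB → disk 3 (remaining 98 GB)
73 GB → disk 2 (remaining 3 GB)
63 GB → disk 1 (remaining 8 GB)
58 GB → disk 3 (remaining 40 GB)
58 GB → disk 4 (remaining 198 GB)
49 GB → disk 4 (remaining 149 GB)
44 GB → disk 4 (remaining 105 GB)
39 GB → disk 3 (remaining 1 GB)
25 GB → disk 4 (remaining 80 GB)
4 disks × 256 GB = 1024 GB; used 932 GB; unused 92 GB.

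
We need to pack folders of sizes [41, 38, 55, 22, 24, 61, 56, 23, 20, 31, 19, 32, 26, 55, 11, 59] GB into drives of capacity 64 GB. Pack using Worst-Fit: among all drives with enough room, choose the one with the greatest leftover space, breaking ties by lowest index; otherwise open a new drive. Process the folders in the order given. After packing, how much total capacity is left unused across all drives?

41 GB → drive 1 (remaining 23 GB)
38 GB → drive 2 (remaining 26 GB)
55 GB → drive 3 (remaining 9 GB)
22 GB → drive 2 (remaining 4 GB)
24 GB → drive 4 (remaining 40 GB)
61 GB → drive 5 (remaining 3 GB)
56 GB → drive 6 (remaining 8 GB)
23 GB → drive 4 (remaining 17 GB)
20 GB → drive 1 (remaining 3 GB)
31 GB → drive 7 (remaining 33 GB)
19 GB → drive 7 (remaining 14 GB)
32 GB → drive 8 (remaining 32 GB)
26 GB → drive 8 (remaining 6 GB)
55 GB → drive 9 (remaining 9 GB)
11 GB → drive 4 (remaining 6 GB)
59 GB → drive 10 (remaining 5 GB)
10 drives × 64 GB = 640 GB; used 573 GB; unused 67 GB.

67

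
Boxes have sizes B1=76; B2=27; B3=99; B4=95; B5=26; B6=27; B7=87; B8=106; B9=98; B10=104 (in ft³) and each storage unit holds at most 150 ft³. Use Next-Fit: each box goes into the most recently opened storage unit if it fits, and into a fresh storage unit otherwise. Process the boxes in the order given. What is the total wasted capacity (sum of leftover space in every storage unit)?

305

Put B1 (76 ft³) in storage unit 1; 74 ft³ remain.
Put B2 (27 ft³) in storage unit 1; 47 ft³ remain.
Put B3 (99 ft³) in storage unit 2; 51 ft³ remain.
Put B4 (95 ft³) in storage unit 3; 55 ft³ remain.
Put B5 (26 ft³) in storage unit 3; 29 ft³ remain.
Put B6 (27 ft³) in storage unit 3; 2 ft³ remain.
Put B7 (87 ft³) in storage unit 4; 63 ft³ remain.
Put B8 (106 ft³) in storage unit 5; 44 ft³ remain.
Put B9 (98 ft³) in storage unit 6; 52 ft³ remain.
Put B10 (104 ft³) in storage unit 7; 46 ft³ remain.
7 storage units × 150 ft³ = 1050 ft³; used 745 ft³; unused 305 ft³.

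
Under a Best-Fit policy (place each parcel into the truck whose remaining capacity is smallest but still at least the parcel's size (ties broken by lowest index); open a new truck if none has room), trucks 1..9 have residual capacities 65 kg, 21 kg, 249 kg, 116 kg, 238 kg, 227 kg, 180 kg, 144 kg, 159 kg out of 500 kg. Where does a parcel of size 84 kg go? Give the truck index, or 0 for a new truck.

Trucks with room: truck 3 (249 kg), truck 4 (116 kg), truck 5 (238 kg), truck 6 (227 kg), truck 7 (180 kg), truck 8 (144 kg), truck 9 (159 kg).
Tightest fit is truck 4 with 116 kg free.

4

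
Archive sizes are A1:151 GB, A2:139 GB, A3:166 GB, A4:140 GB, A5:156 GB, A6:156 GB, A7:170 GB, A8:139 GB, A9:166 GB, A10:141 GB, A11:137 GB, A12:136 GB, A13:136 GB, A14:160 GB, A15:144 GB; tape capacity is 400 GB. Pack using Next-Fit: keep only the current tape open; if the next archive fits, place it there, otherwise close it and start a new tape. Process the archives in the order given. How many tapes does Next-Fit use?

8

tape 1: place A1 (151 GB), 249 GB left
tape 1: place A2 (139 GB), 110 GB left
tape 2: place A3 (166 GB), 234 GB left
tape 2: place A4 (140 GB), 94 GB left
tape 3: place A5 (156 GB), 244 GB left
tape 3: place A6 (156 GB), 88 GB left
tape 4: place A7 (170 GB), 230 GB left
tape 4: place A8 (139 GB), 91 GB left
tape 5: place A9 (166 GB), 234 GB left
tape 5: place A10 (141 GB), 93 GB left
tape 6: place A11 (137 GB), 263 GB left
tape 6: place A12 (136 GB), 127 GB left
tape 7: place A13 (136 GB), 264 GB left
tape 7: place A14 (160 GB), 104 GB left
tape 8: place A15 (144 GB), 256 GB left
Final tapes: [151,139] [166,140] [156,156] [170,139] [166,141] [137,136] [136,160] [144].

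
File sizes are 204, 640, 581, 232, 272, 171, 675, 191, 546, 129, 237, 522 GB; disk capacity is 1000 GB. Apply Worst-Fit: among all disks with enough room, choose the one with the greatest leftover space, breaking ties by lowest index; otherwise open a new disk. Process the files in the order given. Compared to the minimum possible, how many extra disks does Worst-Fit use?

Worst-Fit: [204,640] [581,232] [272,171,191,237] [675] [546,129] [522] → 6 disks.
Total size 4400 GB; any packing needs at least ⌈4400/1000⌉ = 5 disks.
An optimal packing achieves that bound: [675,272] [640,237] [581,232,171] [546,204,191] [522,129] → 5 disks.
Excess: 6 − 5 = 1.

1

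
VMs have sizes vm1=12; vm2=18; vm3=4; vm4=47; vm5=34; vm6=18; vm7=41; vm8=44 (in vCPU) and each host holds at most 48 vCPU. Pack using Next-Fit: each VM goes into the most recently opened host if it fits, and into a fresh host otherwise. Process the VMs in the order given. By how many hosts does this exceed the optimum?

Next-Fit: [12,18,4] [47] [34] [18] [41] [44] → 6 hosts.
Total size 218 vCPU; any packing needs at least ⌈218/48⌉ = 5 hosts.
An optimal packing achieves that bound: [47] [44,4] [41] [34,12] [18,18] → 5 hosts.
Excess: 6 − 5 = 1.

1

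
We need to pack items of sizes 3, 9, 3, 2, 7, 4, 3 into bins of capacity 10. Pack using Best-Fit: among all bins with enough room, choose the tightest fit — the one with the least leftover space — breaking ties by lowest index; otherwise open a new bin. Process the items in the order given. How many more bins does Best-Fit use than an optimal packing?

Best-Fit: [3,3,2] [9] [7,3] [4] → 4 bins.
Total size 31; any packing needs at least ⌈31/10⌉ = 4 bins.
So 4 is already optimal.

0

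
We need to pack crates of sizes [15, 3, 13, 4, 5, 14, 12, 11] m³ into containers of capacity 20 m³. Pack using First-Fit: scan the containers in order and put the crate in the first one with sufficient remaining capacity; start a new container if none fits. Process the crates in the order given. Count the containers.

container 1: place 15 m³, 5 m³ left
container 1: place 3 m³, 2 m³ left
container 2: place 13 m³, 7 m³ left
container 2: place 4 m³, 3 m³ left
container 3: place 5 m³, 15 m³ left
container 3: place 14 m³, 1 m³ left
container 4: place 12 m³, 8 m³ left
container 5: place 11 m³, 9 m³ left
Final containers: [15,3] [13,4] [5,14] [12] [11].

5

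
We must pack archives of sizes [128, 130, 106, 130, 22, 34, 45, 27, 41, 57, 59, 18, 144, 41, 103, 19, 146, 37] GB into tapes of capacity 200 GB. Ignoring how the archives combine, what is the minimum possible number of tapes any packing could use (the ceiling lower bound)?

Total size = 128 + 130 + 106 + 130 + 22 + 34 + 45 + 27 + 41 + 57 + 59 + 18 + 144 + 41 + 103 + 19 + 146 + 37 = 1287 GB.
⌈1287 / 200⌉ = 7.

7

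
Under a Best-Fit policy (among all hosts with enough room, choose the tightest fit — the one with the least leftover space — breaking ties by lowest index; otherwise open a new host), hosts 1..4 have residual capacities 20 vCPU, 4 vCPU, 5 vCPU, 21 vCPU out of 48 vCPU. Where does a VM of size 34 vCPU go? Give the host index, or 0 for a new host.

No host has ≥ 34 vCPU free, so a new host is opened.

0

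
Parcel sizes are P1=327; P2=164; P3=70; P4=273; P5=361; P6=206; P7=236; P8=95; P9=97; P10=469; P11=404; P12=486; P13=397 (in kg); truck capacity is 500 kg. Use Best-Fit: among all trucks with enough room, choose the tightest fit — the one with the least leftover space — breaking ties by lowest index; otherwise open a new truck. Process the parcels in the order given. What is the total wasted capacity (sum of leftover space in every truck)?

Put P1 (327 kg) in truck 1; 173 kg remain.
Put P2 (164 kg) in truck 1; 9 kg remain.
Put P3 (70 kg) in truck 2; 430 kg remain.
Put P4 (273 kg) in truck 2; 157 kg remain.
Put P5 (361 kg) in truck 3; 139 kg remain.
Put P6 (206 kg) in truck 4; 294 kg remain.
Put P7 (236 kg) in truck 4; 58 kg remain.
Put P8 (95 kg) in truck 3; 44 kg remain.
Put P9 (97 kg) in truck 2; 60 kg remain.
Put P10 (469 kg) in truck 5; 31 kg remain.
Put P11 (404 kg) in truck 6; 96 kg remain.
Put P12 (486 kg) in truck 7; 14 kg remain.
Put P13 (397 kg) in truck 8; 103 kg remain.
8 trucks × 500 kg = 4000 kg; used 3585 kg; unused 415 kg.

415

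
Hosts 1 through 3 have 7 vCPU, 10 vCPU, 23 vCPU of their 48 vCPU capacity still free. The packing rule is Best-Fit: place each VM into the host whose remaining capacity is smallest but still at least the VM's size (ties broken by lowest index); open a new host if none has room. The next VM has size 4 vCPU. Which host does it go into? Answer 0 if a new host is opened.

Hosts with room: host 1 (7 vCPU), host 2 (10 vCPU), host 3 (23 vCPU).
Tightest fit is host 1 with 7 vCPU free.

1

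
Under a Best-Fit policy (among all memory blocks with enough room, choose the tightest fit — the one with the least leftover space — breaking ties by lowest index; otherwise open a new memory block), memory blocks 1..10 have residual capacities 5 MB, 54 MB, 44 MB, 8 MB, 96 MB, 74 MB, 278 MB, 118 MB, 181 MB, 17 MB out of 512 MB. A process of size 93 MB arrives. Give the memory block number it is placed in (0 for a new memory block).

5

Memory blocks with room: memory block 5 (96 MB), memory block 7 (278 MB), memory block 8 (118 MB), memory block 9 (181 MB).
Tightest fit is memory block 5 with 96 MB free.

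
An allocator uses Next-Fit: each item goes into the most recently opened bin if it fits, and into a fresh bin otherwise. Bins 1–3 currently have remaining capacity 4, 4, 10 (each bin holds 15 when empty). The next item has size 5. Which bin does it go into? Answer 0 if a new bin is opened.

Next-Fit only looks at bin 3, which has 10 free.
5 fits there.

3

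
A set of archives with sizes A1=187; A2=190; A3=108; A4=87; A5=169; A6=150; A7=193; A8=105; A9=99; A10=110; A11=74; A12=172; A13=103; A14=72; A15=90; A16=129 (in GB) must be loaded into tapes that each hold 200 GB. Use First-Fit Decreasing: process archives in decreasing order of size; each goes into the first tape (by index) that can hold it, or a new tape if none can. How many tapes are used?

12 tapes

Sorted descending: 193, 190, 187, 172, 169, 150, 129, 110, 108, 105, 103, 99, 90, 87, 74, 72.
tape 1: place 193 GB, 7 GB left
tape 2: place 190 GB, 10 GB left
tape 3: place 187 GB, 13 GB left
tape 4: place 172 GB, 28 GB left
tape 5: place 169 GB, 31 GB left
tape 6: place 150 GB, 50 GB left
tape 7: place 129 GB, 71 GB left
tape 8: place 110 GB, 90 GB left
tape 9: place 108 GB, 92 GB left
tape 10: place 105 GB, 95 GB left
tape 11: place 103 GB, 97 GB left
tape 12: place 99 GB, 101 GB left
tape 8: place 90 GB, 0 GB left
tape 9: place 87 GB, 5 GB left
tape 10: place 74 GB, 21 GB left
tape 11: place 72 GB, 25 GB left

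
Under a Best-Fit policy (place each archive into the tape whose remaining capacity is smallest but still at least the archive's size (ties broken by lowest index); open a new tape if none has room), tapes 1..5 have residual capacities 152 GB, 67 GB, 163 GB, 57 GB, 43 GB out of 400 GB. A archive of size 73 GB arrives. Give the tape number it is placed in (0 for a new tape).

1

Tapes with room: tape 1 (152 GB), tape 3 (163 GB).
Tightest fit is tape 1 with 152 GB free.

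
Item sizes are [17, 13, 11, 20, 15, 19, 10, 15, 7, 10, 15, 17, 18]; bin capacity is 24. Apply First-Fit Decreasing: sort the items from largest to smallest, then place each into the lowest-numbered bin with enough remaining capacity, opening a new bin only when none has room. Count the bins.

Sorted descending: 20, 19, 18, 17, 17, 15, 15, 15, 13, 11, 10, 10, 7.
Put 20 in bin 1; 4 remain.
Put 19 in bin 2; 5 remain.
Put 18 in bin 3; 6 remain.
Put 17 in bin 4; 7 remain.
Put 17 in bin 5; 7 remain.
Put 15 in bin 6; 9 remain.
Put 15 in bin 7; 9 remain.
Put 15 in bin 8; 9 remain.
Put 13 in bin 9; 11 remain.
Put 11 in bin 9; 0 remain.
Put 10 in bin 10; 14 remain.
Put 10 in bin 10; 4 remain.
Put 7 in bin 4; 0 remain.

10 bins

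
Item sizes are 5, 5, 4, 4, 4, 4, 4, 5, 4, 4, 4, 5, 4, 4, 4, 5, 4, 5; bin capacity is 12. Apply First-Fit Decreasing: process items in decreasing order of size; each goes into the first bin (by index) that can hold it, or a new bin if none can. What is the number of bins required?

Sorted descending: 5, 5, 5, 5, 5, 5, 4, 4, 4, 4, 4, 4, 4, 4, 4, 4, 4, 4.
Put 5 in bin 1; 7 remain.
Put 5 in bin 1; 2 remain.
Put 5 in bin 2; 7 remain.
Put 5 in bin 2; 2 remain.
Put 5 in bin 3; 7 remain.
Put 5 in bin 3; 2 remain.
Put 4 in bin 4; 8 remain.
Put 4 in bin 4; 4 remain.
Put 4 in bin 4; 0 remain.
Put 4 in bin 5; 8 remain.
Put 4 in bin 5; 4 remain.
Put 4 in bin 5; 0 remain.
Put 4 in bin 6; 8 remain.
Put 4 in bin 6; 4 remain.
Put 4 in bin 6; 0 remain.
Put 4 in bin 7; 8 remain.
Put 4 in bin 7; 4 remain.
Put 4 in bin 7; 0 remain.
Final bins: [5,5] [5,5] [5,5] [4,4,4] [4,4,4] [4,4,4] [4,4,4].

7 bins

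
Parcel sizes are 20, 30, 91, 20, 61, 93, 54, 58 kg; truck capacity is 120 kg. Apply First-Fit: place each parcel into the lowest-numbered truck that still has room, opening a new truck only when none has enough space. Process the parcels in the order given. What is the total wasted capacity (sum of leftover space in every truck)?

173

Put 20 kg in truck 1; 100 kg remain.
Put 30 kg in truck 1; 70 kg remain.
Put 91 kg in truck 2; 29 kg remain.
Put 20 kg in truck 1; 50 kg remain.
Put 61 kg in truck 3; 59 kg remain.
Put 93 kg in truck 4; 27 kg remain.
Put 54 kg in truck 3; 5 kg remain.
Put 58 kg in truck 5; 62 kg remain.
5 trucks × 120 kg = 600 kg; used 427 kg; unused 173 kg.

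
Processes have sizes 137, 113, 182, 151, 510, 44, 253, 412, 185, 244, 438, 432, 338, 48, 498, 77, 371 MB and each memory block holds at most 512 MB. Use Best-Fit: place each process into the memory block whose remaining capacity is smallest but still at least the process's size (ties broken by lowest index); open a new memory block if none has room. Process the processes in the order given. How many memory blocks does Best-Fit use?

memory block 1: place 137 MB, 375 MB left
memory block 1: place 113 MB, 262 MB left
memory block 1: place 182 MB, 80 MB left
memory block 2: place 151 MB, 361 MB left
memory block 3: place 510 MB, 2 MB left
memory block 1: place 44 MB, 36 MB left
memory block 2: place 253 MB, 108 MB left
memory block 4: place 412 MB, 100 MB left
memory block 5: place 185 MB, 327 MB left
memory block 5: place 244 MB, 83 MB left
memory block 6: place 438 MB, 74 MB left
memory block 7: place 432 MB, 80 MB left
memory block 8: place 338 MB, 174 MB left
memory block 6: place 48 MB, 26 MB left
memory block 9: place 498 MB, 14 MB left
memory block 7: place 77 MB, 3 MB left
memory block 10: place 371 MB, 141 MB left
Final memory blocks: [137,113,182,44] [151,253] [510] [412] [185,244] [438,48] [432,77] [338] [498] [371].

10 memory blocks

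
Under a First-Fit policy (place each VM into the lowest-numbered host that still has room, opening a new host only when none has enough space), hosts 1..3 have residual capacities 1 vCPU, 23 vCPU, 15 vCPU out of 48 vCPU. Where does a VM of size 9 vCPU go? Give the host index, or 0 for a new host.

2

Hosts with room: host 2 (23 vCPU), host 3 (15 vCPU).
The first with room is host 2.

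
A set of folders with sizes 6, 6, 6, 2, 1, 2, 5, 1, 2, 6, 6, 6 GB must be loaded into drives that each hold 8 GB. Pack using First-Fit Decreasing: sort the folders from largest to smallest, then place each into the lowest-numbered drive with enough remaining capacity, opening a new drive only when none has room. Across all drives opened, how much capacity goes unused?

7

Sorted descending: 6, 6, 6, 6, 6, 6, 5, 2, 2, 2, 1, 1.
drive 1: place 6 GB, 2 GB left
drive 2: place 6 GB, 2 GB left
drive 3: place 6 GB, 2 GB left
drive 4: place 6 GB, 2 GB left
drive 5: place 6 GB, 2 GB left
drive 6: place 6 GB, 2 GB left
drive 7: place 5 GB, 3 GB left
drive 1: place 2 GB, 0 GB left
drive 2: place 2 GB, 0 GB left
drive 3: place 2 GB, 0 GB left
drive 4: place 1 GB, 1 GB left
drive 4: place 1 GB, 0 GB left
7 drives × 8 GB = 56 GB; used 49 GB; unused 7 GB.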